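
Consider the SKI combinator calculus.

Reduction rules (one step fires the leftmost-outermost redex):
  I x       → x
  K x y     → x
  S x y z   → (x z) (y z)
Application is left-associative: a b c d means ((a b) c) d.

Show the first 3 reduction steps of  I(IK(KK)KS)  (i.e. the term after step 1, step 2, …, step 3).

Answer: after 3 steps: KKS

Working:
  start: I(IK(KK)KS)
  →1  IK(KK)KS
  →2  K(KK)KS
  →3  KKS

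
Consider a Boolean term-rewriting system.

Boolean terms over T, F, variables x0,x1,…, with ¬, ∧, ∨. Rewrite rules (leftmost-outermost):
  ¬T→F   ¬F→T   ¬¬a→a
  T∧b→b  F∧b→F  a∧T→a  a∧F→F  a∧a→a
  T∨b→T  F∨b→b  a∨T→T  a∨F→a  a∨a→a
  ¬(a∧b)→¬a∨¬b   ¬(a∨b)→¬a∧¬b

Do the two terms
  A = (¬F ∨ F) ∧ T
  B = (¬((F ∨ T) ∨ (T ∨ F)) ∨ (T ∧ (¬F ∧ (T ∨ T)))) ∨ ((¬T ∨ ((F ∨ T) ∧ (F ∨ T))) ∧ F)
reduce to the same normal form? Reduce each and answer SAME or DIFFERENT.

Answer: SAME — A ⇓ T, B ⇓ T

Reduction:
Term A:
  start: (¬F ∨ F) ∧ T
  step 1: ¬F ∨ F
  step 2: ¬F
  step 3: T

Term B:
  start: (¬((F ∨ T) ∨ (T ∨ F)) ∨ (T ∧ (¬F ∧ (T ∨ T)))) ∨ ((¬T ∨ ((F ∨ T) ∧ (F ∨ T))) ∧ F)
  step 1: ((¬(F ∨ T) ∧ ¬(T ∨ F)) ∨ (T ∧ (¬F ∧ (T ∨ T)))) ∨ ((¬T ∨ ((F ∨ T) ∧ (F ∨ T))) ∧ F)
  step 2: (((¬F ∧ ¬T) ∧ ¬(T ∨ F)) ∨ (T ∧ (¬F ∧ (T ∨ T)))) ∨ ((¬T ∨ ((F ∨ T) ∧ (F ∨ T))) ∧ F)
  step 3: (((T ∧ ¬T) ∧ ¬(T ∨ F)) ∨ (T ∧ (¬F ∧ (T ∨ T)))) ∨ ((¬T ∨ ((F ∨ T) ∧ (F ∨ T))) ∧ F)
  step 4: ((¬T ∧ ¬(T ∨ F)) ∨ (T ∧ (¬F ∧ (T ∨ T)))) ∨ ((¬T ∨ ((F ∨ T) ∧ (F ∨ T))) ∧ F)
  step 5: ((F ∧ ¬(T ∨ F)) ∨ (T ∧ (¬F ∧ (T ∨ T)))) ∨ ((¬T ∨ ((F ∨ T) ∧ (F ∨ T))) ∧ F)
  step 6: (F ∨ (T ∧ (¬F ∧ (T ∨ T)))) ∨ ((¬T ∨ ((F ∨ T) ∧ (F ∨ T))) ∧ F)
  step 7: (T ∧ (¬F ∧ (T ∨ T))) ∨ ((¬T ∨ ((F ∨ T) ∧ (F ∨ T))) ∧ F)
  step 8: (¬F ∧ (T ∨ T)) ∨ ((¬T ∨ ((F ∨ T) ∧ (F ∨ T))) ∧ F)
  step 9: (T ∧ (T ∨ T)) ∨ ((¬T ∨ ((F ∨ T) ∧ (F ∨ T))) ∧ F)
  step 10: (T ∨ T) ∨ ((¬T ∨ ((F ∨ T) ∧ (F ∨ T))) ∧ F)
  step 11: T ∨ ((¬T ∨ ((F ∨ T) ∧ (F ∨ T))) ∧ F)
  step 12: T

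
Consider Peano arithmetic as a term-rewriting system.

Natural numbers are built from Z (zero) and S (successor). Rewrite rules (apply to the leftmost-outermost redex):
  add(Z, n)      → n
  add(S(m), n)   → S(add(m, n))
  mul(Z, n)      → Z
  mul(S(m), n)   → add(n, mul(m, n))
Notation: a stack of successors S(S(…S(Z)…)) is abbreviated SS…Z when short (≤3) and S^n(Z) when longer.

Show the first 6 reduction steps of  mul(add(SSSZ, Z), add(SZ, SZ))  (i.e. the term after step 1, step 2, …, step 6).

  start: mul(add(SSSZ, Z), add(SZ, SZ))
  step 1: mul(S(add(SSZ, Z)), add(SZ, SZ))
  step 2: add(add(SZ, SZ), mul(add(SSZ, Z), add(SZ, SZ)))
  step 3: add(S(add(Z, SZ)), mul(add(SSZ, Z), add(SZ, SZ)))
  step 4: S(add(add(Z, SZ), mul(add(SSZ, Z), add(SZ, SZ))))
  step 5: S(add(SZ, mul(add(SSZ, Z), add(SZ, SZ))))
  step 6: S(S(add(Z, mul(add(SSZ, Z), add(SZ, SZ)))))

Answer: after 6 steps: S(S(add(Z, mul(add(SSZ, Z), add(SZ, SZ)))))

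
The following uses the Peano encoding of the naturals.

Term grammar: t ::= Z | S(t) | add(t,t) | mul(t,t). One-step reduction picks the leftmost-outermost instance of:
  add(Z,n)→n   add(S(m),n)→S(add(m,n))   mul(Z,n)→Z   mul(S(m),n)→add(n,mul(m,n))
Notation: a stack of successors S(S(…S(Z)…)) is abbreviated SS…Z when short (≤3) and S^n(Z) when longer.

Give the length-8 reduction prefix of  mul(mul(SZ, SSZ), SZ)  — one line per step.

  start: mul(mul(SZ, SSZ), SZ)
  step 1: mul(add(SSZ, mul(Z, SSZ)), SZ)
  step 2: mul(S(add(SZ, mul(Z, SSZ))), SZ)
  step 3: add(SZ, mul(add(SZ, mul(Z, SSZ)), SZ))
  step 4: S(add(Z, mul(add(SZ, mul(Z, SSZ)), SZ)))
  step 5: S(mul(add(SZ, mul(Z, SSZ)), SZ))
  step 6: S(mul(S(add(Z, mul(Z, SSZ))), SZ))
  step 7: S(add(SZ, mul(add(Z, mul(Z, SSZ)), SZ)))
  step 8: S(S(add(Z, mul(add(Z, mul(Z, SSZ)), SZ))))

Answer: after 8 steps: S(S(add(Z, mul(add(Z, mul(Z, SSZ)), SZ))))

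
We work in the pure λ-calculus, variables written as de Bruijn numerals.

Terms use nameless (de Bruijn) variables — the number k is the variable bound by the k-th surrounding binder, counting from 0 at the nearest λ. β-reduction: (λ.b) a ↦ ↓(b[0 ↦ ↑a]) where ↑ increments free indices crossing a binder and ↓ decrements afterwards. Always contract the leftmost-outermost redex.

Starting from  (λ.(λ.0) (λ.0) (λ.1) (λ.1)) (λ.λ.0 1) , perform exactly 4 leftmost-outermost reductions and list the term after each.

Answer: after 4 steps: λ.λ.0 1

Working:
  start: (λ.(λ.0) (λ.0) (λ.1) (λ.1)) (λ.λ.0 1)
  [1] (λ.0) (λ.0) (λ.λ.λ.0 1) (λ.λ.λ.0 1)
  [2] (λ.0) (λ.λ.λ.0 1) (λ.λ.λ.0 1)
  [3] (λ.λ.λ.0 1) (λ.λ.λ.0 1)
  [4] λ.λ.0 1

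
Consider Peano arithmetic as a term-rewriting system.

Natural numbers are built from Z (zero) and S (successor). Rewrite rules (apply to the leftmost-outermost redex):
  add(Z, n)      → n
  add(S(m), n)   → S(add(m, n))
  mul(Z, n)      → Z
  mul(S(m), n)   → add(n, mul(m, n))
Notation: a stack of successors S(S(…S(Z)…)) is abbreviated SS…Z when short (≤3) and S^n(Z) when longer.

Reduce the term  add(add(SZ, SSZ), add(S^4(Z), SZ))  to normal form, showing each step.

  start: add(add(SZ, SSZ), add(S^4(Z), SZ))
  step 1: add(S(add(Z, SSZ)), add(S^4(Z), SZ))
  step 2: S(add(add(Z, SSZ), add(S^4(Z), SZ)))
  step 3: S(add(SSZ, add(S^4(Z), SZ)))
  step 4: S(S(add(SZ, add(S^4(Z), SZ))))
  step 5: S(S(S(add(Z, add(S^4(Z), SZ)))))
  step 6: S(S(S(add(S^4(Z), SZ))))
  step 7: S(S(S(S(add(SSSZ, SZ)))))
  step 8: S(S(S(S(S(add(SSZ, SZ))))))
  step 9: S(S(S(S(S(S(add(SZ, SZ)))))))
  step 10: S(S(S(S(S(S(S(add(Z, SZ))))))))
  step 11: S^8(Z)

Answer: normal form = S^8(Z)  (in 11 steps)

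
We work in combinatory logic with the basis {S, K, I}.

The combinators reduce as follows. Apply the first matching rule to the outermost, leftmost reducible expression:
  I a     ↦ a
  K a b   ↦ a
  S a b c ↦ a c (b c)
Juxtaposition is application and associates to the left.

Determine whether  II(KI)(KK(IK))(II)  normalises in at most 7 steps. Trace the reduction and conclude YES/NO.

Answer: YES — reaches normal form I in 5 ≤ 7 steps

Reduction:
  start: II(KI)(KK(IK))(II)
  step 1: I(KI)(KK(IK))(II)
  step 2: KI(KK(IK))(II)
  step 3: I(II)
  step 4: II
  step 5: I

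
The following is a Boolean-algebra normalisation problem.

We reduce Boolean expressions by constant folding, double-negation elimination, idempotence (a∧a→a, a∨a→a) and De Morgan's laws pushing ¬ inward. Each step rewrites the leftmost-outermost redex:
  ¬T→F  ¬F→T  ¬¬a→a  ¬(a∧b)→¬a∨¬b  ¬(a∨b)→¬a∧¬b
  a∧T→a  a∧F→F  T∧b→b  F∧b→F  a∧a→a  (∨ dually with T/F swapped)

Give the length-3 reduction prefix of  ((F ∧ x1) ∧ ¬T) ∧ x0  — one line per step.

  start: ((F ∧ x1) ∧ ¬T) ∧ x0
  step 1: (F ∧ ¬T) ∧ x0
  step 2: F ∧ x0
  step 3: F

Answer: after 3 steps: F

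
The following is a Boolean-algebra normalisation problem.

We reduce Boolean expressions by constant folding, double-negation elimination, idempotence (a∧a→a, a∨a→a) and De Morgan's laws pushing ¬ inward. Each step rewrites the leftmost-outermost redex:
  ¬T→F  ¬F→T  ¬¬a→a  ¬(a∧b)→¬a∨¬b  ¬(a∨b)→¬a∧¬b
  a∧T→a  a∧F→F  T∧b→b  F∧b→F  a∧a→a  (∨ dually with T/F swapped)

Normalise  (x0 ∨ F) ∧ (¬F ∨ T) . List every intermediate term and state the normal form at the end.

  start: (x0 ∨ F) ∧ (¬F ∨ T)
  [1] x0 ∧ (¬F ∨ T)
  [2] x0 ∧ T
  [3] x0

Answer: normal form = x0  (in 3 steps)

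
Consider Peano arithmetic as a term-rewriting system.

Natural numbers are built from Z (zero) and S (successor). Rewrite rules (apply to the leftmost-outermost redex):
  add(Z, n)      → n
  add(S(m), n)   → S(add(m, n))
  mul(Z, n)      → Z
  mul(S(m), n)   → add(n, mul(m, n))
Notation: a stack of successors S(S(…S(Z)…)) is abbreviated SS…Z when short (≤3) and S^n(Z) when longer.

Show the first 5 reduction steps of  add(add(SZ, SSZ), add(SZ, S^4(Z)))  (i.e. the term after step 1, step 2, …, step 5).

Answer: after 5 steps: S(S(S(add(Z, add(SZ, S^4(Z))))))

Reduction:
  start: add(add(SZ, SSZ), add(SZ, S^4(Z)))
  →1  add(S(add(Z, SSZ)), add(SZ, S^4(Z)))
  →2  S(add(add(Z, SSZ), add(SZ, S^4(Z))))
  →3  S(add(SSZ, add(SZ, S^4(Z))))
  →4  S(S(add(SZ, add(SZ, S^4(Z)))))
  →5  S(S(S(add(Z, add(SZ, S^4(Z))))))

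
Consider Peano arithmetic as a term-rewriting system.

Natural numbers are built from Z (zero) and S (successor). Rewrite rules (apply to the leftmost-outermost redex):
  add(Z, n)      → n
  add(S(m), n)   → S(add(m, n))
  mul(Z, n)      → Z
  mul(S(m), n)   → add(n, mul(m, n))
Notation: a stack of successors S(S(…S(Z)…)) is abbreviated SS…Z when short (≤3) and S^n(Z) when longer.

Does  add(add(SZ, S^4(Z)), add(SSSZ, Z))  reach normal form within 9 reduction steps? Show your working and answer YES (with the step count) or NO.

  start: add(add(SZ, S^4(Z)), add(SSSZ, Z))
  →1  add(S(add(Z, S^4(Z))), add(SSSZ, Z))
  →2  S(add(add(Z, S^4(Z)), add(SSSZ, Z)))
  →3  S(add(S^4(Z), add(SSSZ, Z)))
  →4  S(S(add(SSSZ, add(SSSZ, Z))))
  →5  S(S(S(add(SSZ, add(SSSZ, Z)))))
  →6  S(S(S(S(add(SZ, add(SSSZ, Z))))))
  →7  S(S(S(S(S(add(Z, add(SSSZ, Z)))))))
  →8  S(S(S(S(S(add(SSSZ, Z))))))
  →9  S(S(S(S(S(S(add(SSZ, Z)))))))

Answer: NO — after 9 steps the term is S(S(S(S(S(S(add(SSZ, Z))))))), not yet normal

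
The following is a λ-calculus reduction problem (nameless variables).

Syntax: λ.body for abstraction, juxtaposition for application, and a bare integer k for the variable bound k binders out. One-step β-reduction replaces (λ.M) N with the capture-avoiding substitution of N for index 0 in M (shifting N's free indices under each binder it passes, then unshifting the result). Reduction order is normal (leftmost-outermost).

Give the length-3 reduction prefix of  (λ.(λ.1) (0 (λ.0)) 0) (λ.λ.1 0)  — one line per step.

Answer: after 3 steps: λ.(λ.λ.1 0) 0

Reduction:
  start: (λ.(λ.1) (0 (λ.0)) 0) (λ.λ.1 0)
  step 1: (λ.λ.λ.1 0) ((λ.λ.1 0) (λ.0)) (λ.λ.1 0)
  step 2: (λ.λ.1 0) (λ.λ.1 0)
  step 3: λ.(λ.λ.1 0) 0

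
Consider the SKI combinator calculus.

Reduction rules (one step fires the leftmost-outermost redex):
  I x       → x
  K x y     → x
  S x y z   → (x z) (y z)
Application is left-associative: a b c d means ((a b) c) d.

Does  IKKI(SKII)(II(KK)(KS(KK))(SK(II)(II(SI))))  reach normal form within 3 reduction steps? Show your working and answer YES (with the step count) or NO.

Answer: NO — after 3 steps the term is SKII, not yet normal

Working:
  start: IKKI(SKII)(II(KK)(KS(KK))(SK(II)(II(SI))))
  →1  KKI(SKII)(II(KK)(KS(KK))(SK(II)(II(SI))))
  →2  K(SKII)(II(KK)(KS(KK))(SK(II)(II(SI))))
  →3  SKII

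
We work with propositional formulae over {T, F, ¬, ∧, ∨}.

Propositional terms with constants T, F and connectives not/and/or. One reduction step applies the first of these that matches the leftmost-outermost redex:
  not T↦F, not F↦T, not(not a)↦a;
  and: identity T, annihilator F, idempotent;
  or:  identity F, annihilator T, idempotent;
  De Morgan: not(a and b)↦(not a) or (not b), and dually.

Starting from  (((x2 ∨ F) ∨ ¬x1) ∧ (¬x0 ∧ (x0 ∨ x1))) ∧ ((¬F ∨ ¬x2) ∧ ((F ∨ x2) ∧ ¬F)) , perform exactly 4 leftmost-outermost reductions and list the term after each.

Answer: after 4 steps: ((x2 ∨ ¬x1) ∧ (¬x0 ∧ (x0 ∨ x1))) ∧ ((F ∨ x2) ∧ ¬F)

Reduction:
  start: (((x2 ∨ F) ∨ ¬x1) ∧ (¬x0 ∧ (x0 ∨ x1))) ∧ ((¬F ∨ ¬x2) ∧ ((F ∨ x2) ∧ ¬F))
  →1  ((x2 ∨ ¬x1) ∧ (¬x0 ∧ (x0 ∨ x1))) ∧ ((¬F ∨ ¬x2) ∧ ((F ∨ x2) ∧ ¬F))
  →2  ((x2 ∨ ¬x1) ∧ (¬x0 ∧ (x0 ∨ x1))) ∧ ((T ∨ ¬x2) ∧ ((F ∨ x2) ∧ ¬F))
  →3  ((x2 ∨ ¬x1) ∧ (¬x0 ∧ (x0 ∨ x1))) ∧ (T ∧ ((F ∨ x2) ∧ ¬F))
  →4  ((x2 ∨ ¬x1) ∧ (¬x0 ∧ (x0 ∨ x1))) ∧ ((F ∨ x2) ∧ ¬F)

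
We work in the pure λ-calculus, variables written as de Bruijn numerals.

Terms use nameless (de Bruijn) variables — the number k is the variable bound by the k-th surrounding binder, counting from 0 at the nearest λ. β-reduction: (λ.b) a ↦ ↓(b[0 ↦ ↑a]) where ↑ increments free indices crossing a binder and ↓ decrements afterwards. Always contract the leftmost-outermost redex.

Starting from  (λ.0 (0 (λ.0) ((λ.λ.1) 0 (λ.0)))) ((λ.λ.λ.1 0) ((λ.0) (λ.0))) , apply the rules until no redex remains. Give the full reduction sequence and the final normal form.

  start: (λ.0 (0 (λ.0) ((λ.λ.1) 0 (λ.0)))) ((λ.λ.λ.1 0) ((λ.0) (λ.0)))
  →1  (λ.λ.λ.1 0) ((λ.0) (λ.0)) ((λ.λ.λ.1 0) ((λ.0) (λ.0)) (λ.0) ((λ.λ.1) ((λ.λ.λ.1 0) ((λ.0) (λ.0))) (λ.0)))
  →2  (λ.λ.1 0) ((λ.λ.λ.1 0) ((λ.0) (λ.0)) (λ.0) ((λ.λ.1) ((λ.λ.λ.1 0) ((λ.0) (λ.0))) (λ.0)))
  →3  λ.(λ.λ.λ.1 0) ((λ.0) (λ.0)) (λ.0) ((λ.λ.1) ((λ.λ.λ.1 0) ((λ.0) (λ.0))) (λ.0)) 0
  →4  λ.(λ.λ.1 0) (λ.0) ((λ.λ.1) ((λ.λ.λ.1 0) ((λ.0) (λ.0))) (λ.0)) 0
  →5  λ.(λ.(λ.0) 0) ((λ.λ.1) ((λ.λ.λ.1 0) ((λ.0) (λ.0))) (λ.0)) 0
  →6  λ.(λ.0) ((λ.λ.1) ((λ.λ.λ.1 0) ((λ.0) (λ.0))) (λ.0)) 0
  →7  λ.(λ.λ.1) ((λ.λ.λ.1 0) ((λ.0) (λ.0))) (λ.0) 0
  →8  λ.(λ.(λ.λ.λ.1 0) ((λ.0) (λ.0))) (λ.0) 0
  →9  λ.(λ.λ.λ.1 0) ((λ.0) (λ.0)) 0
  →10  λ.(λ.λ.1 0) 0
  →11  λ.λ.1 0

Answer: normal form = λ.λ.1 0  (in 11 steps)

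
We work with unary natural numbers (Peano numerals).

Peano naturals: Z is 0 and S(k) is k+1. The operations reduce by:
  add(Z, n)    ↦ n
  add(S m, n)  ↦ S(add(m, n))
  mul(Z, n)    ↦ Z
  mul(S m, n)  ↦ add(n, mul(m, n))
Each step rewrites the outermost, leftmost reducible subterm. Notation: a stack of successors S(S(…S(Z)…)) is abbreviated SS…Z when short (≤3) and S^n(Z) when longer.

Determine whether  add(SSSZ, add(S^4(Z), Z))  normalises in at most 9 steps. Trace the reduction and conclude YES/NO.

Answer: YES — reaches normal form S^7(Z) in 9 ≤ 9 steps

Working:
  start: add(SSSZ, add(S^4(Z), Z))
  →1  S(add(SSZ, add(S^4(Z), Z)))
  →2  S(S(add(SZ, add(S^4(Z), Z))))
  →3  S(S(S(add(Z, add(S^4(Z), Z)))))
  →4  S(S(S(add(S^4(Z), Z))))
  →5  S(S(S(S(add(SSSZ, Z)))))
  →6  S(S(S(S(S(add(SSZ, Z))))))
  →7  S(S(S(S(S(S(add(SZ, Z)))))))
  →8  S(S(S(S(S(S(S(add(Z, Z))))))))
  →9  S^7(Z)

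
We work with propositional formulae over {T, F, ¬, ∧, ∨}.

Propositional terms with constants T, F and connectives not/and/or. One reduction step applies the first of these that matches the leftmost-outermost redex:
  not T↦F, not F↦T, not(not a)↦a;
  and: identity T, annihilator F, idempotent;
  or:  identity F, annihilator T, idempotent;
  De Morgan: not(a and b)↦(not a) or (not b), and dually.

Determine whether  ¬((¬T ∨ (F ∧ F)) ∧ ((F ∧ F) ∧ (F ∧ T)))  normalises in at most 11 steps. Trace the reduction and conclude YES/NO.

  start: ¬((¬T ∨ (F ∧ F)) ∧ ((F ∧ F) ∧ (F ∧ T)))
  step 1: ¬(¬T ∨ (F ∧ F)) ∨ ¬((F ∧ F) ∧ (F ∧ T))
  step 2: (¬¬T ∧ ¬(F ∧ F)) ∨ ¬((F ∧ F) ∧ (F ∧ T))
  step 3: (T ∧ ¬(F ∧ F)) ∨ ¬((F ∧ F) ∧ (F ∧ T))
  step 4: ¬(F ∧ F) ∨ ¬((F ∧ F) ∧ (F ∧ T))
  step 5: (¬F ∨ ¬F) ∨ ¬((F ∧ F) ∧ (F ∧ T))
  step 6: ¬F ∨ ¬((F ∧ F) ∧ (F ∧ T))
  step 7: T ∨ ¬((F ∧ F) ∧ (F ∧ T))
  step 8: T

Answer: YES — reaches normal form T in 8 ≤ 11 steps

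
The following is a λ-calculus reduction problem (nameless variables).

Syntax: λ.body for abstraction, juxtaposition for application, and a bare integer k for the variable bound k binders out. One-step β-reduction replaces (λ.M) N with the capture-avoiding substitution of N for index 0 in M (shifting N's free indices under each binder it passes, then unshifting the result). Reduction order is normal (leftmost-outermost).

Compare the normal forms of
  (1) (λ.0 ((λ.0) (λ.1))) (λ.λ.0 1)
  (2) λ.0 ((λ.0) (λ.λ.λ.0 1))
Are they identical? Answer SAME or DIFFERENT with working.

Term A:
  start: (λ.0 ((λ.0) (λ.1))) (λ.λ.0 1)
  [1] (λ.λ.0 1) ((λ.0) (λ.λ.λ.0 1))
  [2] λ.0 ((λ.0) (λ.λ.λ.0 1))
  [3] λ.0 (λ.λ.λ.0 1)

Term B:
  start: λ.0 ((λ.0) (λ.λ.λ.0 1))
  [1] λ.0 (λ.λ.λ.0 1)

Answer: SAME — A ⇓ λ.0 (λ.λ.λ.0 1), B ⇓ λ.0 (λ.λ.λ.0 1)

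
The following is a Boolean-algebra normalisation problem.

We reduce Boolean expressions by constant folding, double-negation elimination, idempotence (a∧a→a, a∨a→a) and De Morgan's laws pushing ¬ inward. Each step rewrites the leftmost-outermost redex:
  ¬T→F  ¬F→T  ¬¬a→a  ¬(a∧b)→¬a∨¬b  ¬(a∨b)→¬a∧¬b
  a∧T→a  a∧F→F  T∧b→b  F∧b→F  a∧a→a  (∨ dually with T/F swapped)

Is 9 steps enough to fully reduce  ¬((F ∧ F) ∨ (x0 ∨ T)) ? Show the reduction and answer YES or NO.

Answer: YES — reaches normal form F in 8 ≤ 9 steps

Working:
  start: ¬((F ∧ F) ∨ (x0 ∨ T))
  step 1: ¬(F ∧ F) ∧ ¬(x0 ∨ T)
  step 2: (¬F ∨ ¬F) ∧ ¬(x0 ∨ T)
  step 3: ¬F ∧ ¬(x0 ∨ T)
  step 4: T ∧ ¬(x0 ∨ T)
  step 5: ¬(x0 ∨ T)
  step 6: ¬x0 ∧ ¬T
  step 7: ¬x0 ∧ F
  step 8: F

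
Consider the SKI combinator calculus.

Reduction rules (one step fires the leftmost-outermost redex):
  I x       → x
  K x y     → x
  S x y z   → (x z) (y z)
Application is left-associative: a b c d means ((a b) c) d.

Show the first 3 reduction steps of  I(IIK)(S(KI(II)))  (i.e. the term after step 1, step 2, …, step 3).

  start: I(IIK)(S(KI(II)))
  [1] IIK(S(KI(II)))
  [2] IK(S(KI(II)))
  [3] K(S(KI(II)))

Answer: after 3 steps: K(S(KI(II)))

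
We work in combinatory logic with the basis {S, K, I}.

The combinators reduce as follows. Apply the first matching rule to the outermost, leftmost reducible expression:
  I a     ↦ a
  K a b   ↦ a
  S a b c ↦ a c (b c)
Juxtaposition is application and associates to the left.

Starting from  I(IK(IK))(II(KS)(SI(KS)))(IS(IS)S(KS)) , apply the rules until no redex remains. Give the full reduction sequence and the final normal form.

  start: I(IK(IK))(II(KS)(SI(KS)))(IS(IS)S(KS))
  →1  IK(IK)(II(KS)(SI(KS)))(IS(IS)S(KS))
  →2  K(IK)(II(KS)(SI(KS)))(IS(IS)S(KS))
  →3  IK(IS(IS)S(KS))
  →4  K(IS(IS)S(KS))
  →5  K(S(IS)S(KS))
  →6  K(IS(KS)(S(KS)))
  →7  K(S(KS)(S(KS)))

Answer: normal form = K(S(KS)(S(KS)))  (in 7 steps)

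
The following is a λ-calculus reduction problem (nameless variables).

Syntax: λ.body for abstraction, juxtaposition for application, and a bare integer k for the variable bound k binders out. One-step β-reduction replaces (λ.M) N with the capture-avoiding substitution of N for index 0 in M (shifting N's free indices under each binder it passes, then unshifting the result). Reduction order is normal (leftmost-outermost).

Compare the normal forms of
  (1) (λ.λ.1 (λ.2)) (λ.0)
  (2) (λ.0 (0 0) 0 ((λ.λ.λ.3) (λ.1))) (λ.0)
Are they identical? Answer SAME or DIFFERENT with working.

Answer: SAME — A ⇓ λ.λ.λ.0, B ⇓ λ.λ.λ.0

Derivation:
Term A:
  start: (λ.λ.1 (λ.2)) (λ.0)
  [1] λ.(λ.0) (λ.λ.0)
  [2] λ.λ.λ.0

Term B:
  start: (λ.0 (0 0) 0 ((λ.λ.λ.3) (λ.1))) (λ.0)
  [1] (λ.0) ((λ.0) (λ.0)) (λ.0) ((λ.λ.λ.λ.0) (λ.λ.0))
  [2] (λ.0) (λ.0) (λ.0) ((λ.λ.λ.λ.0) (λ.λ.0))
  [3] (λ.0) (λ.0) ((λ.λ.λ.λ.0) (λ.λ.0))
  [4] (λ.0) ((λ.λ.λ.λ.0) (λ.λ.0))
  [5] (λ.λ.λ.λ.0) (λ.λ.0)
  [6] λ.λ.λ.0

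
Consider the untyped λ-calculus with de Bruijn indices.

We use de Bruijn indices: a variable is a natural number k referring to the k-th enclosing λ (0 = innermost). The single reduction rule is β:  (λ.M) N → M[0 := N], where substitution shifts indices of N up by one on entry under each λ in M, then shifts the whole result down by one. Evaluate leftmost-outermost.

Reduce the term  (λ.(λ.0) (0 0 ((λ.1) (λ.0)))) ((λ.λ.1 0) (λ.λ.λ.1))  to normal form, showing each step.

Answer: normal form = λ.λ.λ.λ.1  (in 9 steps)

Working:
  start: (λ.(λ.0) (0 0 ((λ.1) (λ.0)))) ((λ.λ.1 0) (λ.λ.λ.1))
  →1  (λ.0) ((λ.λ.1 0) (λ.λ.λ.1) ((λ.λ.1 0) (λ.λ.λ.1)) ((λ.(λ.λ.1 0) (λ.λ.λ.1)) (λ.0)))
  →2  (λ.λ.1 0) (λ.λ.λ.1) ((λ.λ.1 0) (λ.λ.λ.1)) ((λ.(λ.λ.1 0) (λ.λ.λ.1)) (λ.0))
  →3  (λ.(λ.λ.λ.1) 0) ((λ.λ.1 0) (λ.λ.λ.1)) ((λ.(λ.λ.1 0) (λ.λ.λ.1)) (λ.0))
  →4  (λ.λ.λ.1) ((λ.λ.1 0) (λ.λ.λ.1)) ((λ.(λ.λ.1 0) (λ.λ.λ.1)) (λ.0))
  →5  (λ.λ.1) ((λ.(λ.λ.1 0) (λ.λ.λ.1)) (λ.0))
  →6  λ.(λ.(λ.λ.1 0) (λ.λ.λ.1)) (λ.0)
  →7  λ.(λ.λ.1 0) (λ.λ.λ.1)
  →8  λ.λ.(λ.λ.λ.1) 0
  →9  λ.λ.λ.λ.1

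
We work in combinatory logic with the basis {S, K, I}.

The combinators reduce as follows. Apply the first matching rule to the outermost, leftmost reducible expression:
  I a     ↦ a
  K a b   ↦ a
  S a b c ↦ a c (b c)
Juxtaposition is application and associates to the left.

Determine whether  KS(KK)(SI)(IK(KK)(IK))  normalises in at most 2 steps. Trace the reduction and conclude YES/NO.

  start: KS(KK)(SI)(IK(KK)(IK))
  [1] S(SI)(IK(KK)(IK))
  [2] S(SI)(K(KK)(IK))

Answer: NO — after 2 steps the term is S(SI)(K(KK)(IK)), not yet normal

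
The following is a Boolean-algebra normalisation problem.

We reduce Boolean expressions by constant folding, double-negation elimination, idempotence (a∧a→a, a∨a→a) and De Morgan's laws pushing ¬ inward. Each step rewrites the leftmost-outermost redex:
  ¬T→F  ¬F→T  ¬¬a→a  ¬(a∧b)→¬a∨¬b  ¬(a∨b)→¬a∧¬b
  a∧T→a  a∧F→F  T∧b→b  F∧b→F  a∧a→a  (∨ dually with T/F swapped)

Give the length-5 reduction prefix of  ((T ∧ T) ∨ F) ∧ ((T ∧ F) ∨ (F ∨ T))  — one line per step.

Answer: after 5 steps: F ∨ T

Derivation:
  start: ((T ∧ T) ∨ F) ∧ ((T ∧ F) ∨ (F ∨ T))
  step 1: (T ∧ T) ∧ ((T ∧ F) ∨ (F ∨ T))
  step 2: T ∧ ((T ∧ F) ∨ (F ∨ T))
  step 3: (T ∧ F) ∨ (F ∨ T)
  step 4: F ∨ (F ∨ T)
  step 5: F ∨ T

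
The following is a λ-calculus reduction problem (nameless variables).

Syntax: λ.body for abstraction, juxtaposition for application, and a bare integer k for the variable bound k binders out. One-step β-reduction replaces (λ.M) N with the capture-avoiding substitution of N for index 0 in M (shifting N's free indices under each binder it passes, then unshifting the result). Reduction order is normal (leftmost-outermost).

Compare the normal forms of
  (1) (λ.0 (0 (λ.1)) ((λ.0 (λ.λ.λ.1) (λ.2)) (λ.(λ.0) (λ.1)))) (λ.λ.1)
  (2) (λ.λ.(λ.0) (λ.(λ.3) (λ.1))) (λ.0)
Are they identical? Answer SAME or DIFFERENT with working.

Term A:
  start: (λ.0 (0 (λ.1)) ((λ.0 (λ.λ.λ.1) (λ.2)) (λ.(λ.0) (λ.1)))) (λ.λ.1)
  [1] (λ.λ.1) ((λ.λ.1) (λ.λ.λ.1)) ((λ.0 (λ.λ.λ.1) (λ.λ.λ.1)) (λ.(λ.0) (λ.1)))
  [2] (λ.(λ.λ.1) (λ.λ.λ.1)) ((λ.0 (λ.λ.λ.1) (λ.λ.λ.1)) (λ.(λ.0) (λ.1)))
  [3] (λ.λ.1) (λ.λ.λ.1)
  [4] λ.λ.λ.λ.1

Term B:
  start: (λ.λ.(λ.0) (λ.(λ.3) (λ.1))) (λ.0)
  [1] λ.(λ.0) (λ.(λ.λ.0) (λ.1))
  [2] λ.λ.(λ.λ.0) (λ.1)
  [3] λ.λ.λ.0

Answer: DIFFERENT — A ⇓ λ.λ.λ.λ.1, B ⇓ λ.λ.λ.0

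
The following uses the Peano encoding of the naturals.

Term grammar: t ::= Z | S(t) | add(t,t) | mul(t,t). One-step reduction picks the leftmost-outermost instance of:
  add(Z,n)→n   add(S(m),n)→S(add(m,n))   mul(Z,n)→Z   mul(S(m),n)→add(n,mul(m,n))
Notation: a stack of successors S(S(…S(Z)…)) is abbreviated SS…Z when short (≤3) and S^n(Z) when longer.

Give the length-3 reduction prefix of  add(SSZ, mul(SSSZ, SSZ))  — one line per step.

  start: add(SSZ, mul(SSSZ, SSZ))
  step 1: S(add(SZ, mul(SSSZ, SSZ)))
  step 2: S(S(add(Z, mul(SSSZ, SSZ))))
  step 3: S(S(mul(SSSZ, SSZ)))

Answer: after 3 steps: S(S(mul(SSSZ, SSZ)))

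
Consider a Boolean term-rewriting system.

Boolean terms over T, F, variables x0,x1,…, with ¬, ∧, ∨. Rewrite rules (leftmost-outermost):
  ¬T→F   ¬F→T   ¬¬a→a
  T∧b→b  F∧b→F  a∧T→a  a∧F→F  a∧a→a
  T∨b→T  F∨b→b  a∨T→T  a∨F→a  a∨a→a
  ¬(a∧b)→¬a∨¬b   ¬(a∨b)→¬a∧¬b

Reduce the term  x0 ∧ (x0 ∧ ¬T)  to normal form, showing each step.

  start: x0 ∧ (x0 ∧ ¬T)
  step 1: x0 ∧ (x0 ∧ F)
  step 2: x0 ∧ F
  step 3: F

Answer: normal form = F  (in 3 steps)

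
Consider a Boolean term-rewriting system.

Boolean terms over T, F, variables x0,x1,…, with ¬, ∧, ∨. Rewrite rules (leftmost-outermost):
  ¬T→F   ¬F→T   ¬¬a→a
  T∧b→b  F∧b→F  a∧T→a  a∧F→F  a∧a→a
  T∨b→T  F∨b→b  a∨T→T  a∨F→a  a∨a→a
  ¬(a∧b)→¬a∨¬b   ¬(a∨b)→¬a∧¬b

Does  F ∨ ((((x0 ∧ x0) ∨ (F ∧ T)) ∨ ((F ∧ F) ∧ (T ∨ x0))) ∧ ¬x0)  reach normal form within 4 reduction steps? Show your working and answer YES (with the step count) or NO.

  start: F ∨ ((((x0 ∧ x0) ∨ (F ∧ T)) ∨ ((F ∧ F) ∧ (T ∨ x0))) ∧ ¬x0)
  [1] (((x0 ∧ x0) ∨ (F ∧ T)) ∨ ((F ∧ F) ∧ (T ∨ x0))) ∧ ¬x0
  [2] ((x0 ∨ (F ∧ T)) ∨ ((F ∧ F) ∧ (T ∨ x0))) ∧ ¬x0
  [3] ((x0 ∨ F) ∨ ((F ∧ F) ∧ (T ∨ x0))) ∧ ¬x0
  [4] (x0 ∨ ((F ∧ F) ∧ (T ∨ x0))) ∧ ¬x0

Answer: NO — after 4 steps the term is (x0 ∨ ((F ∧ F) ∧ (T ∨ x0))) ∧ ¬x0, not yet normal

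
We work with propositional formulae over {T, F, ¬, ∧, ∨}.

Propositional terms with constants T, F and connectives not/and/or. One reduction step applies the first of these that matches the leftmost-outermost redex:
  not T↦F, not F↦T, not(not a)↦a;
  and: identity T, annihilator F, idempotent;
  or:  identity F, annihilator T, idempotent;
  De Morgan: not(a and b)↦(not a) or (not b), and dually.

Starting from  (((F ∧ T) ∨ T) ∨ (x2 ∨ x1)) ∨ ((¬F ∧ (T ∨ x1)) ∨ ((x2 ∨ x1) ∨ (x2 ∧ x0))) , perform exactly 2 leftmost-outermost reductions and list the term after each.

  start: (((F ∧ T) ∨ T) ∨ (x2 ∨ x1)) ∨ ((¬F ∧ (T ∨ x1)) ∨ ((x2 ∨ x1) ∨ (x2 ∧ x0)))
  [1] (T ∨ (x2 ∨ x1)) ∨ ((¬F ∧ (T ∨ x1)) ∨ ((x2 ∨ x1) ∨ (x2 ∧ x0)))
  [2] T ∨ ((¬F ∧ (T ∨ x1)) ∨ ((x2 ∨ x1) ∨ (x2 ∧ x0)))

Answer: after 2 steps: T ∨ ((¬F ∧ (T ∨ x1)) ∨ ((x2 ∨ x1) ∨ (x2 ∧ x0)))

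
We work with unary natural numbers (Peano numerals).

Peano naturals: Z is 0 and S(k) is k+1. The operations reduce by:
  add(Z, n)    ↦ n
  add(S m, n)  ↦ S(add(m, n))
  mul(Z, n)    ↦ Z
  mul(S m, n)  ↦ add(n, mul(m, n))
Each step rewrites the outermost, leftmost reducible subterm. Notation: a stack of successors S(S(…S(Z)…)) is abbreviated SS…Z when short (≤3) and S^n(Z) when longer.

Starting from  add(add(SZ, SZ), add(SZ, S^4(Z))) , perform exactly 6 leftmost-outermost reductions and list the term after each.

Answer: after 6 steps: S(S(S(add(Z, S^4(Z)))))

Working:
  start: add(add(SZ, SZ), add(SZ, S^4(Z)))
  step 1: add(S(add(Z, SZ)), add(SZ, S^4(Z)))
  step 2: S(add(add(Z, SZ), add(SZ, S^4(Z))))
  step 3: S(add(SZ, add(SZ, S^4(Z))))
  step 4: S(S(add(Z, add(SZ, S^4(Z)))))
  step 5: S(S(add(SZ, S^4(Z))))
  step 6: S(S(S(add(Z, S^4(Z)))))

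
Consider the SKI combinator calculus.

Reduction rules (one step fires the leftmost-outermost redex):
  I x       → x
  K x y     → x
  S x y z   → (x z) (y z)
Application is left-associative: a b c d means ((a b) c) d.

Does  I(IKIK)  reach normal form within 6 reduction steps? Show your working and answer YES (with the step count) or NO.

  start: I(IKIK)
  [1] IKIK
  [2] KIK
  [3] I

Answer: YES — reaches normal form I in 3 ≤ 6 steps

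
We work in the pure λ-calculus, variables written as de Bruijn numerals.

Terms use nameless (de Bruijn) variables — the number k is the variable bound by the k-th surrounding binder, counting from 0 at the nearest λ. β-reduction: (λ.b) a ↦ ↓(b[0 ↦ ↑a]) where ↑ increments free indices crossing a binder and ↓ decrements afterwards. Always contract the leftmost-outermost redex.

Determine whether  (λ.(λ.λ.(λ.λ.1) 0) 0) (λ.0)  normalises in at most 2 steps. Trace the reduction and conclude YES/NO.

  start: (λ.(λ.λ.(λ.λ.1) 0) 0) (λ.0)
  step 1: (λ.λ.(λ.λ.1) 0) (λ.0)
  step 2: λ.(λ.λ.1) 0

Answer: NO — after 2 steps the term is λ.(λ.λ.1) 0, not yet normal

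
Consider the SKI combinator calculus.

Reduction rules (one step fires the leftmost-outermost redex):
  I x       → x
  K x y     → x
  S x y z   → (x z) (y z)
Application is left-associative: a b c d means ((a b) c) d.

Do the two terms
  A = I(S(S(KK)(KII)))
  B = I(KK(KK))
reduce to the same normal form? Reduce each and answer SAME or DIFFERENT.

Answer: DIFFERENT — A ⇓ S(S(KK)I), B ⇓ K

Derivation:
Term A:
  start: I(S(S(KK)(KII)))
  →1  S(S(KK)(KII))
  →2  S(S(KK)I)

Term B:
  start: I(KK(KK))
  →1  KK(KK)
  →2  K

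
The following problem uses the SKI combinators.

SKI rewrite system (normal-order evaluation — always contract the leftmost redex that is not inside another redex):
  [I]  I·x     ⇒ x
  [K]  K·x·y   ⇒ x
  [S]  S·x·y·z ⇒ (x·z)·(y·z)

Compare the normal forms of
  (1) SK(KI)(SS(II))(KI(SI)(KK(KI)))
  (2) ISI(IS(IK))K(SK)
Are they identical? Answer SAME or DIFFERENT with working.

Term A:
  start: SK(KI)(SS(II))(KI(SI)(KK(KI)))
  →1  K(SS(II))(KI(SS(II)))(KI(SI)(KK(KI)))
  →2  SS(II)(KI(SI)(KK(KI)))
  →3  S(KI(SI)(KK(KI)))(II(KI(SI)(KK(KI))))
  →4  S(I(KK(KI)))(II(KI(SI)(KK(KI))))
  →5  S(KK(KI))(II(KI(SI)(KK(KI))))
  →6  SK(II(KI(SI)(KK(KI))))
  →7  SK(I(KI(SI)(KK(KI))))
  →8  SK(KI(SI)(KK(KI)))
  →9  SK(I(KK(KI)))
  →10  SK(KK(KI))
  →11  SKK

Term B:
  start: ISI(IS(IK))K(SK)
  →1  SI(IS(IK))K(SK)
  →2  IK(IS(IK)K)(SK)
  →3  K(IS(IK)K)(SK)
  →4  IS(IK)K
  →5  S(IK)K
  →6  SKK

Answer: SAME — A ⇓ SKK, B ⇓ SKK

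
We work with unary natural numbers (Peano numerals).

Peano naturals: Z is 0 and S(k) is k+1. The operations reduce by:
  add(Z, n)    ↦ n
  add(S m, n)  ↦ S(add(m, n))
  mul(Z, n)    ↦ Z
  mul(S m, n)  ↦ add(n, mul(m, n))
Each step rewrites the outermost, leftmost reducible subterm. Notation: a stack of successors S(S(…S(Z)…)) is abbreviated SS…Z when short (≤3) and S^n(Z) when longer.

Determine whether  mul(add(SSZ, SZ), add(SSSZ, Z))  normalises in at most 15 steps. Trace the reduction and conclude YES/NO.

Answer: NO — after 15 steps the term is S(S(S(S(add(S(add(SZ, Z)), mul(add(Z, SZ), add(SSSZ, Z))))))), not yet normal

Derivation:
  start: mul(add(SSZ, SZ), add(SSSZ, Z))
  [1] mul(S(add(SZ, SZ)), add(SSSZ, Z))
  [2] add(add(SSSZ, Z), mul(add(SZ, SZ), add(SSSZ, Z)))
  [3] add(S(add(SSZ, Z)), mul(add(SZ, SZ), add(SSSZ, Z)))
  [4] S(add(add(SSZ, Z), mul(add(SZ, SZ), add(SSSZ, Z))))
  [5] S(add(S(add(SZ, Z)), mul(add(SZ, SZ), add(SSSZ, Z))))
  [6] S(S(add(add(SZ, Z), mul(add(SZ, SZ), add(SSSZ, Z)))))
  [7] S(S(add(S(add(Z, Z)), mul(add(SZ, SZ), add(SSSZ, Z)))))
  [8] S(S(S(add(add(Z, Z), mul(add(SZ, SZ), add(SSSZ, Z))))))
  [9] S(S(S(add(Z, mul(add(SZ, SZ), add(SSSZ, Z))))))
  [10] S(S(S(mul(add(SZ, SZ), add(SSSZ, Z)))))
  [11] S(S(S(mul(S(add(Z, SZ)), add(SSSZ, Z)))))
  [12] S(S(S(add(add(SSSZ, Z), mul(add(Z, SZ), add(SSSZ, Z))))))
  [13] S(S(S(add(S(add(SSZ, Z)), mul(add(Z, SZ), add(SSSZ, Z))))))
  [14] S(S(S(S(add(add(SSZ, Z), mul(add(Z, SZ), add(SSSZ, Z)))))))
  [15] S(S(S(S(add(S(add(SZ, Z)), mul(add(Z, SZ), add(SSSZ, Z)))))))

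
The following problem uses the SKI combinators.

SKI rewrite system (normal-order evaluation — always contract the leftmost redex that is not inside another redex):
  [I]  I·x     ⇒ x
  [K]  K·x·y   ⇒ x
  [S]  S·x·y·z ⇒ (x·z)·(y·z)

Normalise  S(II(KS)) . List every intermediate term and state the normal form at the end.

  start: S(II(KS))
  [1] S(I(KS))
  [2] S(KS)

Answer: normal form = S(KS)  (in 2 steps)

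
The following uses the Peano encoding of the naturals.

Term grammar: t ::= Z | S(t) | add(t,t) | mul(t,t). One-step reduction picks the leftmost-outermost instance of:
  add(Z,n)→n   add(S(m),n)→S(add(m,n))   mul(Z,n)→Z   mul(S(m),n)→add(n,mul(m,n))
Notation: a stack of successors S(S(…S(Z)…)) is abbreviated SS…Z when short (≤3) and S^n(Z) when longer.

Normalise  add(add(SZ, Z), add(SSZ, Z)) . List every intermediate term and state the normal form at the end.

  start: add(add(SZ, Z), add(SSZ, Z))
  →1  add(S(add(Z, Z)), add(SSZ, Z))
  →2  S(add(add(Z, Z), add(SSZ, Z)))
  →3  S(add(Z, add(SSZ, Z)))
  →4  S(add(SSZ, Z))
  →5  S(S(add(SZ, Z)))
  →6  S(S(S(add(Z, Z))))
  →7  SSSZ

Answer: normal form = SSSZ  (in 7 steps)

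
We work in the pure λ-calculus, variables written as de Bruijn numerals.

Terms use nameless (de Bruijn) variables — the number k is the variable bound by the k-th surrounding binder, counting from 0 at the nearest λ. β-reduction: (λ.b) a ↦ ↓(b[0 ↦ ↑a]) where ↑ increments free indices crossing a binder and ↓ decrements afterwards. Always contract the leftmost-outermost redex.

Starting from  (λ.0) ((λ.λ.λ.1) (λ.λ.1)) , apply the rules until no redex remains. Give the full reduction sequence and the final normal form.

Answer: normal form = λ.λ.1  (in 2 steps)

Reduction:
  start: (λ.0) ((λ.λ.λ.1) (λ.λ.1))
  step 1: (λ.λ.λ.1) (λ.λ.1)
  step 2: λ.λ.1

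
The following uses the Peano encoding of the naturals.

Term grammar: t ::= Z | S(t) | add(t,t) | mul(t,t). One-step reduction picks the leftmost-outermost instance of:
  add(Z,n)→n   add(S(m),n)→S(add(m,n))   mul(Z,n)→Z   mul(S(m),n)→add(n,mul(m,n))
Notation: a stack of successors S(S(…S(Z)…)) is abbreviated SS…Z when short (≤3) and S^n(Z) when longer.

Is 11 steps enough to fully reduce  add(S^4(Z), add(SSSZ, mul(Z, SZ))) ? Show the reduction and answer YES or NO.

  start: add(S^4(Z), add(SSSZ, mul(Z, SZ)))
  →1  S(add(SSSZ, add(SSSZ, mul(Z, SZ))))
  →2  S(S(add(SSZ, add(SSSZ, mul(Z, SZ)))))
  →3  S(S(S(add(SZ, add(SSSZ, mul(Z, SZ))))))
  →4  S(S(S(S(add(Z, add(SSSZ, mul(Z, SZ)))))))
  →5  S(S(S(S(add(SSSZ, mul(Z, SZ))))))
  →6  S(S(S(S(S(add(SSZ, mul(Z, SZ)))))))
  →7  S(S(S(S(S(S(add(SZ, mul(Z, SZ))))))))
  →8  S(S(S(S(S(S(S(add(Z, mul(Z, SZ)))))))))
  →9  S(S(S(S(S(S(S(mul(Z, SZ))))))))
  →10  S^7(Z)

Answer: YES — reaches normal form S^7(Z) in 10 ≤ 11 steps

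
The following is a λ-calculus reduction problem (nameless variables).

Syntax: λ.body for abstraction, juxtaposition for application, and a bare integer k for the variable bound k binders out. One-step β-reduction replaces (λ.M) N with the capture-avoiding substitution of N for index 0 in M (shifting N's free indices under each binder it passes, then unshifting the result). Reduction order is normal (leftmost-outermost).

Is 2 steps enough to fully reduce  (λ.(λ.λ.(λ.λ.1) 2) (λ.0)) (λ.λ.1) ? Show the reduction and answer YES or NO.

Answer: NO — after 2 steps the term is λ.(λ.λ.1) (λ.λ.1), not yet normal

Derivation:
  start: (λ.(λ.λ.(λ.λ.1) 2) (λ.0)) (λ.λ.1)
  [1] (λ.λ.(λ.λ.1) (λ.λ.1)) (λ.0)
  [2] λ.(λ.λ.1) (λ.λ.1)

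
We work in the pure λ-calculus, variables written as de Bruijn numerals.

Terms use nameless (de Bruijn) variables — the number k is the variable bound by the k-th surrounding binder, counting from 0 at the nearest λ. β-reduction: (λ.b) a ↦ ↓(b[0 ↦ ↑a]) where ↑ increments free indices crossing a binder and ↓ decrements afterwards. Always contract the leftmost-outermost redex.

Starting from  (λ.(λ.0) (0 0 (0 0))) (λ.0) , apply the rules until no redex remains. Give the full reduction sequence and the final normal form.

Answer: normal form = λ.0  (in 5 steps)

Reduction:
  start: (λ.(λ.0) (0 0 (0 0))) (λ.0)
  →1  (λ.0) ((λ.0) (λ.0) ((λ.0) (λ.0)))
  →2  (λ.0) (λ.0) ((λ.0) (λ.0))
  →3  (λ.0) ((λ.0) (λ.0))
  →4  (λ.0) (λ.0)
  →5  λ.0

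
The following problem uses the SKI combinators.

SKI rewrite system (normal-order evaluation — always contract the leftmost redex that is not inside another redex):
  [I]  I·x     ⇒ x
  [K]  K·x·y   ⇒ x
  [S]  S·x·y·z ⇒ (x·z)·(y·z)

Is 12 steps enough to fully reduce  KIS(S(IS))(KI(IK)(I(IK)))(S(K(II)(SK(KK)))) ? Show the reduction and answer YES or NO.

  start: KIS(S(IS))(KI(IK)(I(IK)))(S(K(II)(SK(KK))))
  [1] I(S(IS))(KI(IK)(I(IK)))(S(K(II)(SK(KK))))
  [2] S(IS)(KI(IK)(I(IK)))(S(K(II)(SK(KK))))
  [3] IS(S(K(II)(SK(KK))))(KI(IK)(I(IK))(S(K(II)(SK(KK)))))
  [4] S(S(K(II)(SK(KK))))(KI(IK)(I(IK))(S(K(II)(SK(KK)))))
  [5] S(S(II))(KI(IK)(I(IK))(S(K(II)(SK(KK)))))
  [6] S(SI)(KI(IK)(I(IK))(S(K(II)(SK(KK)))))
  [7] S(SI)(I(I(IK))(S(K(II)(SK(KK)))))
  [8] S(SI)(I(IK)(S(K(II)(SK(KK)))))
  [9] S(SI)(IK(S(K(II)(SK(KK)))))
  [10] S(SI)(K(S(K(II)(SK(KK)))))
  [11] S(SI)(K(S(II)))
  [12] S(SI)(K(SI))

Answer: YES — reaches normal form S(SI)(K(SI)) in 12 ≤ 12 steps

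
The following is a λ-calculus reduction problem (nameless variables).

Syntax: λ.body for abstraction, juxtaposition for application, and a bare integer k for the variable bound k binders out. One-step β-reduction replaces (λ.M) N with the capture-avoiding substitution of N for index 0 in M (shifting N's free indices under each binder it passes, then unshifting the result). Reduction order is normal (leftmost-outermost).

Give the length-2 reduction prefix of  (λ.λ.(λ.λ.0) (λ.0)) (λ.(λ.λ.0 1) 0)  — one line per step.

  start: (λ.λ.(λ.λ.0) (λ.0)) (λ.(λ.λ.0 1) 0)
  →1  λ.(λ.λ.0) (λ.0)
  →2  λ.λ.0

Answer: after 2 steps: λ.λ.0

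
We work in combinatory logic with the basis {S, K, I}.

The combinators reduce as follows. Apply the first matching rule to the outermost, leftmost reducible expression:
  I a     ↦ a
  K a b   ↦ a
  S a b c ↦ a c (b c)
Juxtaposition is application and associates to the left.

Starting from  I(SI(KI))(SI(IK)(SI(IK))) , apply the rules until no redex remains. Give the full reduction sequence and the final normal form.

Answer: normal form = KI  (in 15 steps)

Working:
  start: I(SI(KI))(SI(IK)(SI(IK)))
  [1] SI(KI)(SI(IK)(SI(IK)))
  [2] I(SI(IK)(SI(IK)))(KI(SI(IK)(SI(IK))))
  [3] SI(IK)(SI(IK))(KI(SI(IK)(SI(IK))))
  [4] I(SI(IK))(IK(SI(IK)))(KI(SI(IK)(SI(IK))))
  [5] SI(IK)(IK(SI(IK)))(KI(SI(IK)(SI(IK))))
  [6] I(IK(SI(IK)))(IK(IK(SI(IK))))(KI(SI(IK)(SI(IK))))
  [7] IK(SI(IK))(IK(IK(SI(IK))))(KI(SI(IK)(SI(IK))))
  [8] K(SI(IK))(IK(IK(SI(IK))))(KI(SI(IK)(SI(IK))))
  [9] SI(IK)(KI(SI(IK)(SI(IK))))
  [10] I(KI(SI(IK)(SI(IK))))(IK(KI(SI(IK)(SI(IK)))))
  [11] KI(SI(IK)(SI(IK)))(IK(KI(SI(IK)(SI(IK)))))
  [12] I(IK(KI(SI(IK)(SI(IK)))))
  [13] IK(KI(SI(IK)(SI(IK))))
  [14] K(KI(SI(IK)(SI(IK))))
  [15] KI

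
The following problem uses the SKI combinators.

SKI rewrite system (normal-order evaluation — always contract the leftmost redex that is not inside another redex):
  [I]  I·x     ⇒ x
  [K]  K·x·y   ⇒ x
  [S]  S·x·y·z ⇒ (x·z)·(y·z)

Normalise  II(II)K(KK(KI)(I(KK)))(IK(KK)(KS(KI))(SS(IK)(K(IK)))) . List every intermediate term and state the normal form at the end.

  start: II(II)K(KK(KI)(I(KK)))(IK(KK)(KS(KI))(SS(IK)(K(IK))))
  →1  I(II)K(KK(KI)(I(KK)))(IK(KK)(KS(KI))(SS(IK)(K(IK))))
  →2  IIK(KK(KI)(I(KK)))(IK(KK)(KS(KI))(SS(IK)(K(IK))))
  →3  IK(KK(KI)(I(KK)))(IK(KK)(KS(KI))(SS(IK)(K(IK))))
  →4  K(KK(KI)(I(KK)))(IK(KK)(KS(KI))(SS(IK)(K(IK))))
  →5  KK(KI)(I(KK))
  →6  K(I(KK))
  →7  K(KK)

Answer: normal form = K(KK)  (in 7 steps)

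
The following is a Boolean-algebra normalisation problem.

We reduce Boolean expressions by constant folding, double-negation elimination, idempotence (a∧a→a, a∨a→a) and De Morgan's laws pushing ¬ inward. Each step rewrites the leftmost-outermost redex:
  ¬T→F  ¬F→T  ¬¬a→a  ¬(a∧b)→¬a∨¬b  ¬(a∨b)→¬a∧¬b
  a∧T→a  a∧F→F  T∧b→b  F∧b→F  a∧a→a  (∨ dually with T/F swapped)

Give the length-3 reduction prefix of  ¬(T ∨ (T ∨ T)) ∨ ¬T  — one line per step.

  start: ¬(T ∨ (T ∨ T)) ∨ ¬T
  →1  (¬T ∧ ¬(T ∨ T)) ∨ ¬T
  →2  (F ∧ ¬(T ∨ T)) ∨ ¬T
  →3  F ∨ ¬T

Answer: after 3 steps: F ∨ ¬T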